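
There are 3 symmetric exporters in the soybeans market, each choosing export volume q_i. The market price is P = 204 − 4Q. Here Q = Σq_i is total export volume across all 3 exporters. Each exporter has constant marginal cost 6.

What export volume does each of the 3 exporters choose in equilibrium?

A representative exporter's profit is π_i = q_i(204 − 4Q) − 6q_i, with Q = q_i + Σ_{j≠i} q_j.
First-order condition: 198 − 8q_i − 4Σ_{j≠i} q_j = 0.
With identical exporters, set every q_j = q: then 198 − 8q − 8q = 0, i.e. q = 198/16 = 12.375.

12.375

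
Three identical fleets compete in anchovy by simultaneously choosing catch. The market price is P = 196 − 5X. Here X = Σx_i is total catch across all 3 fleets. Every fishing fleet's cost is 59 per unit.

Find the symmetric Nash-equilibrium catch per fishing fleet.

A representative fishing fleet's profit is π_i = x_i(196 − 5X) − 59x_i, with X = x_i + Σ_{j≠i} x_j.
First-order condition: 137 − 10x_i − 5Σ_{j≠i} x_j = 0.
With identical fishing fleets, set every x_j = x: then 137 − 10x − 10x = 0, i.e. x = 137/20 = 6.85.

6.85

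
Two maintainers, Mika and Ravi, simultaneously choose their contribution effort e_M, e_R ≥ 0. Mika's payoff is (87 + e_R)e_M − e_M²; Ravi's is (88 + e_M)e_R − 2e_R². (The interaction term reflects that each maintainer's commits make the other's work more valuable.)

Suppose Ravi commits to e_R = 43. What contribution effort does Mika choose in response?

Expanding Mika's payoff: 87e_M + e_Re_M − e_M².
∂π/∂e_M = 87 + e_R − 2e_M = 0, so e_M = 43.5 + 0.5e_R.
At e_R = 43: e_M = 43.5 + 0.5·43 = 65.

65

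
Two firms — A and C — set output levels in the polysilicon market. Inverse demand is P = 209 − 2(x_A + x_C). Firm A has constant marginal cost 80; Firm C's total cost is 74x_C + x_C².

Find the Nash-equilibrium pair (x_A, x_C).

Firm A's profit: π = x_A(209 − 2(x_A + x_C)) − 80x_A.
∂π/∂x_A = 129 − 4x_A − 2x_C = 0, so x_A = 32.25 − 0.5x_C.
For C: ∂π/∂x_C = 135 − 6x_C − 2x_A = 0 ⇒ x_C = 22.5 − (1/3)x_A.
Plugging x_C into A's best response: x_A = 32.25 − 0.5(22.5 − (1/3)x_A) ⇒ (5/6)x_A = 21, so x_A = 25.2.
Then x_C = 22.5 − (1/3)·25.2 = 14.1.

25.2, 14.1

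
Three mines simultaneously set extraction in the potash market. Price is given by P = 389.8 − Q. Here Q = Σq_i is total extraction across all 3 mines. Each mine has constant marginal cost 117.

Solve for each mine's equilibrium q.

68.2

A representative mine's profit is π_i = q_i(389.8 − Q) − 117q_i, with Q = q_i + Σ_{j≠i} q_j.
First-order condition: 272.8 − 2q_i − Σ_{j≠i} q_j = 0.
Imposing symmetry (q_j = q for all j) turns Σ_{j≠i} q_j into 2q, so 272.8 = 4q and q = 68.2.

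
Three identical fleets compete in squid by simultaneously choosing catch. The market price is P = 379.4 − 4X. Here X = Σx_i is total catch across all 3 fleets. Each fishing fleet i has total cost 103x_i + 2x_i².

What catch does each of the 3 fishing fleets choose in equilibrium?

13.82

A representative fishing fleet's profit is π_i = x_i(379.4 − 4X) − 103x_i − 2x_i², with X = x_i + Σ_{j≠i} x_j.
First-order condition: 276.4 − 12x_i − 4Σ_{j≠i} x_j = 0.
Imposing symmetry (x_j = x for all j) turns Σ_{j≠i} x_j into 2x, so 276.4 = 20x and x = 13.82.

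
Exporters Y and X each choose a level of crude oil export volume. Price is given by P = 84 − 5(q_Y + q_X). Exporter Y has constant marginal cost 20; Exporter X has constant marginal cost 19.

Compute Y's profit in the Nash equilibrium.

88.2

Exporter Y's profit: π = q_Y(84 − 5(q_Y + q_X)) − 20q_Y.
∂π/∂q_Y = 64 − 10q_Y − 5q_X = 0, so q_Y = 6.4 − 0.5q_X.
By the same steps for X: q_X = 6.5 − 0.5q_Y.
Substituting the second reaction function into the first: q_Y = 6.4 − 0.5(6.5 − 0.5q_Y), which gives 0.75q_Y = 3.15 ⇒ q_Y = 4.2.
Then q_X = 6.5 − 0.5·4.2 = 4.4.
Price P = 84 − 5·8.6 = 41.
Y's profit: (41 − 20)·4.2 = 88.2.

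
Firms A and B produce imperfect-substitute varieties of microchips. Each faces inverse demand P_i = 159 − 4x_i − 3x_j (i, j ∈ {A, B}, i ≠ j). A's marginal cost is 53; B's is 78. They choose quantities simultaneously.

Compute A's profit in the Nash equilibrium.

Firm A's profit: π = x_A(159 − 4x_A − 3x_B) − 53x_A.
∂π/∂x_A = 106 − 8x_A − 3x_B = 0 ⇒ x_A = 13.25 − 0.375x_B.
Similarly x_B = 10.125 − 0.375x_A.
Substituting the second reaction function into the first: x_A = 13.25 − 0.375(10.125 − 0.375x_A), which gives (55/64)x_A = 605/64 ⇒ x_A = 11.
Then x_B = 10.125 − 0.375·11 = 6.
P_A = 159 − 4·11 − 3·6 = 97.
Profit = (97 − 53)·11 = 484.

484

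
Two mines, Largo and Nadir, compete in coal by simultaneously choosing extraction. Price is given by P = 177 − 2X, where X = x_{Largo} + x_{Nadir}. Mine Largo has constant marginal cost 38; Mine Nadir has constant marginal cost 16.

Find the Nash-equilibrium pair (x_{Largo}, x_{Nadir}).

Mine Largo's profit: π = x_{Largo}(177 − 2(x_{Largo} + x_{Nadir})) − 38x_{Largo}.
∂π/∂x_{Largo} = 139 − 4x_{Largo} − 2x_{Nadir} = 0, so x_{Largo} = 34.75 − 0.5x_{Nadir}.
By the same steps for Nadir: x_{Nadir} = 40.25 − 0.5x_{Largo}.
Substituting the second reaction function into the first: x_{Largo} = 34.75 − 0.5(40.25 − 0.5x_{Largo}), which gives 0.75x_{Largo} = 14.625 ⇒ x_{Largo} = 19.5.
Then x_{Nadir} = 40.25 − 0.5·19.5 = 30.5.

19.5, 30.5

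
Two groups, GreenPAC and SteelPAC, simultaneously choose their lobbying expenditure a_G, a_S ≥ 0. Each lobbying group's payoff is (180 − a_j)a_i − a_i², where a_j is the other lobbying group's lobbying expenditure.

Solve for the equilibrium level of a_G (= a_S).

GreenPAC's payoff is (180 − a_S)a_G − a_G².
∂π/∂a_G = 180 − a_S − 2a_G = 0, so a_G = 90 − 0.5a_S.
Setting a_G = a_S in the reaction function: a_G = 90 − 0.5a_G, so a_G = 90 / 1.5 = 60.

60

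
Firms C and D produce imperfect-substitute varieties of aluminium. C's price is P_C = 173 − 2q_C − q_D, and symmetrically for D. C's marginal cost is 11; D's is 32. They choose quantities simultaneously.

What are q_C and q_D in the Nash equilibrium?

33.8, 26.8

Firm C's profit: π = q_C(173 − 2q_C − q_D) − 11q_C.
∂π/∂q_C = 162 − 4q_C − q_D = 0 ⇒ q_C = 40.5 − 0.25q_D.
Similarly q_D = 35.25 − 0.25q_C.
Solving the two reaction functions simultaneously: (1 − (−0.25)(−0.25))q_C = 40.5 − 0.25·35.25, so 0.9375q_C = 31.6875 and q_C = 33.8.
Then q_D = 35.25 − 0.25·33.8 = 26.8.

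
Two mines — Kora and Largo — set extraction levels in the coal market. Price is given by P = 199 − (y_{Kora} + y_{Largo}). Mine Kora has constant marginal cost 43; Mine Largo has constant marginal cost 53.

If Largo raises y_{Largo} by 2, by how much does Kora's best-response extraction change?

Mine Kora's profit: π = y_{Kora}(199 − (y_{Kora} + y_{Largo})) − 43y_{Kora}.
∂π/∂y_{Kora} = 156 − 2y_{Kora} − y_{Largo} = 0, so y_{Kora} = 78 − 0.5y_{Largo}.
The reaction-function slope is −0.5, so a 2-unit rise in y_{Largo} moves y_{Kora} by −0.5 × 2 = −1. Kora's best response falls — the actions are strategic substitutes.

-1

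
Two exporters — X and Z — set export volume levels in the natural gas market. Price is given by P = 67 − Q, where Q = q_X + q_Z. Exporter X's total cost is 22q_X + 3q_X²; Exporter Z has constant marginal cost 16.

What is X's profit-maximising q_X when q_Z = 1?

Exporter X's profit: π = q_X(67 − (q_X + q_Z)) − 22q_X − 3q_X².
∂π/∂q_X = 45 − 8q_X − q_Z = 0, so q_X = 5.625 − 0.125q_Z.
At q_Z = 1: q_X = 5.625 − 0.125·1 = 5.5.

5.5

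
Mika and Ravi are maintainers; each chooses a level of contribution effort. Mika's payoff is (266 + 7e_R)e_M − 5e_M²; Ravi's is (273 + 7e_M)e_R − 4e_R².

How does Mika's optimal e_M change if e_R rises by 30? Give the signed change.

Expanding Mika's payoff: 266e_M + 7e_Re_M − 5e_M².
∂π/∂e_M = 266 + 7e_R − 10e_M = 0, so e_M = 26.6 + 0.7e_R.
The reaction-function slope is 0.7, so a 30-unit rise in e_R moves e_M by 0.7 × 30 = 21. Mika's best response rises — the actions are strategic complements.

21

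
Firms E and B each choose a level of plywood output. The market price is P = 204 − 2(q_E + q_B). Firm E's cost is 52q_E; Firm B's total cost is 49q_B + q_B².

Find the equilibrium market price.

Firm E's profit: π = q_E(204 − 2(q_E + q_B)) − 52q_E.
∂π/∂q_E = 152 − 4q_E − 2q_B = 0, so q_E = 38 − 0.5q_B.
For B: ∂π/∂q_B = 155 − 6q_B − 2q_E = 0 ⇒ q_B = 155/6 − (1/3)q_E.
Plugging q_B into E's best response: q_E = 38 − 0.5(155/6 − (1/3)q_E) ⇒ (5/6)q_E = 301/12, so q_E = 30.1.
Then q_B = 155/6 − (1/3)·30.1 = 15.8.
Equilibrium price: P = 204 − 2·45.9 = 112.2.

112.2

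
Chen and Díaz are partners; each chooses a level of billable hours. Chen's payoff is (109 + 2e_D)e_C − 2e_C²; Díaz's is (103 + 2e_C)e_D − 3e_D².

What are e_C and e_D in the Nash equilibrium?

Expanding Chen's payoff: 109e_C + 2e_De_C − 2e_C².
∂π/∂e_C = 109 + 2e_D − 4e_C = 0, so e_C = 27.25 + 0.5e_D.
Likewise for Díaz: e_D = 103/6 + (1/3)e_C.
Solving the two reaction functions simultaneously: (1 − (0.5)(1/3))e_C = 27.25 + 0.5·(103/6), so (5/6)e_C = 215/6 and e_C = 43.
Then e_D = 103/6 + (1/3)·43 = 31.5.

43, 31.5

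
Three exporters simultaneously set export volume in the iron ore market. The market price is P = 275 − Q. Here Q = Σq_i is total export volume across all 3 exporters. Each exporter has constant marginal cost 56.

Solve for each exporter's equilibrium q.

54.75

A representative exporter's profit is π_i = q_i(275 − Q) − 56q_i, with Q = q_i + Σ_{j≠i} q_j.
First-order condition: 219 − 2q_i − Σ_{j≠i} q_j = 0.
In a symmetric equilibrium every exporter chooses the same q, so Σ_{j≠i} q_j = 2q. The condition becomes 219 − 4q = 0, giving q = 219/4 = 54.75.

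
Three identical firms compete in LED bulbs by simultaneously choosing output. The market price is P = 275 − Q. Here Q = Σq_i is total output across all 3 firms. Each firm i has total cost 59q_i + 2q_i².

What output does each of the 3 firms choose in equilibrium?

A representative firm's profit is π_i = q_i(275 − Q) − 59q_i − 2q_i², with Q = q_i + Σ_{j≠i} q_j.
First-order condition: 216 − 6q_i − Σ_{j≠i} q_j = 0.
In a symmetric equilibrium every firm chooses the same q, so Σ_{j≠i} q_j = 2q. The condition becomes 216 − 8q = 0, giving q = 216/8 = 27.

27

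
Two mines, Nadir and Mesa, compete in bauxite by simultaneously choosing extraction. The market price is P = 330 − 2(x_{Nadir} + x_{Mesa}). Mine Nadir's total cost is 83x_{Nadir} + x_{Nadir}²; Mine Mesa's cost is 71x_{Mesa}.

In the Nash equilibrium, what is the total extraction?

Mine Nadir's profit: π = x_{Nadir}(330 − 2(x_{Nadir} + x_{Mesa})) − 83x_{Nadir} − x_{Nadir}².
∂π/∂x_{Nadir} = 247 − 6x_{Nadir} − 2x_{Mesa} = 0, so x_{Nadir} = 247/6 − (1/3)x_{Mesa}.
For Mesa: ∂π/∂x_{Mesa} = 259 − 4x_{Mesa} − 2x_{Nadir} = 0 ⇒ x_{Mesa} = 64.75 − 0.5x_{Nadir}.
Substituting the second reaction function into the first: x_{Nadir} = 247/6 − (1/3)(64.75 − 0.5x_{Nadir}), which gives (5/6)x_{Nadir} = 235/12 ⇒ x_{Nadir} = 23.5.
Then x_{Mesa} = 64.75 − 0.5·23.5 = 53.
Total extraction: 23.5 + 53 = 76.5.

76.5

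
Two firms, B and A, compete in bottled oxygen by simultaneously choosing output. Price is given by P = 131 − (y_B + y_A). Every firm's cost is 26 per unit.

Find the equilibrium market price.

61

Firm B's profit: π = y_B(131 − (y_B + y_A)) − 26y_B.
∂π/∂y_B = 105 − 2y_B − y_A = 0, so y_B = 52.5 − 0.5y_A.
Setting y_B = y_A in the reaction function: y_B = 52.5 − 0.5y_B, so y_B = 52.5 / 1.5 = 35.
Equilibrium price: P = 131 − 70 = 61.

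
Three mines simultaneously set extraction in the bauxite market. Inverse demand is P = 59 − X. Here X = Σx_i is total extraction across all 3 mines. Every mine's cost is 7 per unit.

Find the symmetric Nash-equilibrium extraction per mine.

A representative mine's profit is π_i = x_i(59 − X) − 7x_i, with X = x_i + Σ_{j≠i} x_j.
First-order condition: 52 − 2x_i − Σ_{j≠i} x_j = 0.
In a symmetric equilibrium every mine chooses the same x, so Σ_{j≠i} x_j = 2x. The condition becomes 52 − 4x = 0, giving x = 52/4 = 13.

13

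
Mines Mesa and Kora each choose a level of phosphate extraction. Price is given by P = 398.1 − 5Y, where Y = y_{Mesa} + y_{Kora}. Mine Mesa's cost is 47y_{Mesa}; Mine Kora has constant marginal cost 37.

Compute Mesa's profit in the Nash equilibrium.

2585.538

Mine Mesa's profit: π = y_{Mesa}(398.1 − 5(y_{Mesa} + y_{Kora})) − 47y_{Mesa}.
∂π/∂y_{Mesa} = 351.1 − 10y_{Mesa} − 5y_{Kora} = 0, so y_{Mesa} = 35.11 − 0.5y_{Kora}.
By the same steps for Kora: y_{Kora} = 36.11 − 0.5y_{Mesa}.
Substituting the second reaction function into the first: y_{Mesa} = 35.11 − 0.5(36.11 − 0.5y_{Mesa}), which gives 0.75y_{Mesa} = 17.055 ⇒ y_{Mesa} = 22.74.
Then y_{Kora} = 36.11 − 0.5·22.74 = 24.74.
Price P = 398.1 − 5·47.48 = 160.7.
Mesa's profit: (160.7 − 47)·22.74 = 2585.538.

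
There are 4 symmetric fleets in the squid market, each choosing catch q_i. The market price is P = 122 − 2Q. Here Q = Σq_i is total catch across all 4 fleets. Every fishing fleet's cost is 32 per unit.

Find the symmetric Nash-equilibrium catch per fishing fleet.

9

A representative fishing fleet's profit is π_i = q_i(122 − 2Q) − 32q_i, with Q = q_i + Σ_{j≠i} q_j.
First-order condition: 90 − 4q_i − 2Σ_{j≠i} q_j = 0.
Imposing symmetry (q_j = q for all j) turns Σ_{j≠i} q_j into 3q, so 90 = 10q and q = 9.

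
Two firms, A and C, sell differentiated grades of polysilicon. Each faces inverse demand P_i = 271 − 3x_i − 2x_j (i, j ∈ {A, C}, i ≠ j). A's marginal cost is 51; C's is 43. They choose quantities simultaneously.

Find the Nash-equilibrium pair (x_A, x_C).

27, 29

Firm A's profit: π = x_A(271 − 3x_A − 2x_C) − 51x_A.
∂π/∂x_A = 220 − 6x_A − 2x_C = 0 ⇒ x_A = 110/3 − (1/3)x_C.
Similarly x_C = 38 − (1/3)x_A.
Plugging x_C into A's best response: x_A = 110/3 − (1/3)(38 − (1/3)x_A) ⇒ (8/9)x_A = 24, so x_A = 27.
Then x_C = 38 − (1/3)·27 = 29.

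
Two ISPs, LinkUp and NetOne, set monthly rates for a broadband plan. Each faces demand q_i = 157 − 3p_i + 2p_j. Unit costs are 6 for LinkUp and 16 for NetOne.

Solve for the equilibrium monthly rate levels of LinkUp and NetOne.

LinkUp's profit: π = (p_{LinkUp} − 6)(157 − 3p_{LinkUp} + 2p_{NetOne}).
∂π/∂p_{LinkUp} = 175 − 6p_{LinkUp} + 2p_{NetOne} = 0 ⇒ p_{LinkUp} = 175/6 + (1/3)p_{NetOne}.
Similarly p_{NetOne} = 205/6 + (1/3)p_{LinkUp}.
Substituting the second reaction function into the first: p_{LinkUp} = 175/6 + (1/3)(205/6 + (1/3)p_{LinkUp}), which gives (8/9)p_{LinkUp} = 365/9 ⇒ p_{LinkUp} = 45.625.
Then p_{NetOne} = 205/6 + (1/3)·45.625 = 49.375.

45.625, 49.375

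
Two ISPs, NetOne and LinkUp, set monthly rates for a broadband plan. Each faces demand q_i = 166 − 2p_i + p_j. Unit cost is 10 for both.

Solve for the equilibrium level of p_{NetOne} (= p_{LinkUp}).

NetOne's profit: π = (p_{NetOne} − 10)(166 − 2p_{NetOne} + p_{LinkUp}).
∂π/∂p_{NetOne} = 186 − 4p_{NetOne} + p_{LinkUp} = 0 ⇒ p_{NetOne} = 46.5 + 0.25p_{LinkUp}.
The game is symmetric, so in equilibrium p_{LinkUp} = p_{NetOne}: the reaction function gives 0.75p_{NetOne} = 46.5, hence p_{NetOne} = 62.

62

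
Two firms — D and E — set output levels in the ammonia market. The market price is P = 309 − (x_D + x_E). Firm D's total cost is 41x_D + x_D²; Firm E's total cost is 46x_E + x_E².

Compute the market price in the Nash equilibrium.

202.8

Firm D's profit: π = x_D(309 − (x_D + x_E)) − 41x_D − x_D².
∂π/∂x_D = 268 − 4x_D − x_E = 0, so x_D = 67 − 0.25x_E.
By the same steps for E: x_E = 65.75 − 0.25x_D.
Plugging x_E into D's best response: x_D = 67 − 0.25(65.75 − 0.25x_D) ⇒ 0.9375x_D = 50.5625, so x_D = 809/15.
Then x_E = 65.75 − 0.25·(809/15) = 784/15.
Equilibrium price: P = 309 − 106.2 = 202.8.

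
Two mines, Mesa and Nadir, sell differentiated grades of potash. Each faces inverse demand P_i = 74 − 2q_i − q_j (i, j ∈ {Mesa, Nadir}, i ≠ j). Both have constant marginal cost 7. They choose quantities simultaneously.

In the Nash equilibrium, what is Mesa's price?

Mine Mesa's profit: π = q_{Mesa}(74 − 2q_{Mesa} − q_{Nadir}) − 7q_{Mesa}.
∂π/∂q_{Mesa} = 67 − 4q_{Mesa} − q_{Nadir} = 0 ⇒ q_{Mesa} = 16.75 − 0.25q_{Nadir}.
By symmetry q_{Nadir} = q_{Mesa}; substituting into the reaction function, 1.25q_{Mesa} = 16.75 and q_{Mesa} = 13.4.
P_{Mesa} = 74 − 2·13.4 − 13.4 = 33.8.

33.8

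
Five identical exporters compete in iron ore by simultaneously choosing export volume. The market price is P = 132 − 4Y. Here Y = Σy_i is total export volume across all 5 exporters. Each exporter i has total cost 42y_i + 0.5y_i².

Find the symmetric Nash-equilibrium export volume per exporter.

A representative exporter's profit is π_i = y_i(132 − 4Y) − 42y_i − 0.5y_i², with Y = y_i + Σ_{j≠i} y_j.
First-order condition: 90 − 9y_i − 4Σ_{j≠i} y_j = 0.
Imposing symmetry (y_j = y for all j) turns Σ_{j≠i} y_j into 4y, so 90 = 25y and y = 3.6.

3.6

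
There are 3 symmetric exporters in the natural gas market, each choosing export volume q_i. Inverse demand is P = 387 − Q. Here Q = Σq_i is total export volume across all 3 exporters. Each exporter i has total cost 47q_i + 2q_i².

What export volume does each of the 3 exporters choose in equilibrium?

42.5

A representative exporter's profit is π_i = q_i(387 − Q) − 47q_i − 2q_i², with Q = q_i + Σ_{j≠i} q_j.
First-order condition: 340 − 6q_i − Σ_{j≠i} q_j = 0.
Imposing symmetry (q_j = q for all j) turns Σ_{j≠i} q_j into 2q, so 340 = 8q and q = 42.5.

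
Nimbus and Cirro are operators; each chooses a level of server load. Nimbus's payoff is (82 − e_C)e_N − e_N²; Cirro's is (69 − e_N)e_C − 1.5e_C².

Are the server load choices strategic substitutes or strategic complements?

Expanding Nimbus's payoff: 82e_N − e_Ce_N − e_N².
∂π/∂e_N = 82 − e_C − 2e_N = 0, so e_N = 41 − 0.5e_C.
The best-response slope de_N/de_C = −0.5 < 0: the reaction function is downward-sloping, so the choices are strategic substitutes.

strategic substitutes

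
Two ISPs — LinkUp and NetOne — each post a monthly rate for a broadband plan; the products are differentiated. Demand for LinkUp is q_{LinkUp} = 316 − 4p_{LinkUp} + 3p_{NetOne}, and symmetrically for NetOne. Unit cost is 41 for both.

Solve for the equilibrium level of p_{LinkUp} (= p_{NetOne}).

96

LinkUp's profit: π = (p_{LinkUp} − 41)(316 − 4p_{LinkUp} + 3p_{NetOne}).
∂π/∂p_{LinkUp} = 480 − 8p_{LinkUp} + 3p_{NetOne} = 0 ⇒ p_{LinkUp} = 60 + 0.375p_{NetOne}.
Setting p_{LinkUp} = p_{NetOne} in the reaction function: p_{LinkUp} = 60 + 0.375p_{LinkUp}, so p_{LinkUp} = 60 / 0.625 = 96.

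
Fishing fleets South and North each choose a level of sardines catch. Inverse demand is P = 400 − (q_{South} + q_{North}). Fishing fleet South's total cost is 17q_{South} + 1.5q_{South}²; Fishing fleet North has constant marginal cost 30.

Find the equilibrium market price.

Fishing fleet South's profit: π = q_{South}(400 − (q_{South} + q_{North})) − 17q_{South} − 1.5q_{South}².
∂π/∂q_{South} = 383 − 5q_{South} − q_{North} = 0, so q_{South} = 76.6 − 0.2q_{North}.
For North: ∂π/∂q_{North} = 370 − 2q_{North} − q_{South} = 0 ⇒ q_{North} = 185 − 0.5q_{South}.
Substituting the second reaction function into the first: q_{South} = 76.6 − 0.2(185 − 0.5q_{South}), which gives 0.9q_{South} = 39.6 ⇒ q_{South} = 44.
Then q_{North} = 185 − 0.5·44 = 163.
Equilibrium price: P = 400 − 207 = 193.

193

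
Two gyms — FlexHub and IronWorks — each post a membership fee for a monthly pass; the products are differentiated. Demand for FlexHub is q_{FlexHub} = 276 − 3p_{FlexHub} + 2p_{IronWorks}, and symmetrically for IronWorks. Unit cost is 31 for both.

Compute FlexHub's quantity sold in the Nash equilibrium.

FlexHub's profit: π = (p_{FlexHub} − 31)(276 − 3p_{FlexHub} + 2p_{IronWorks}).
∂π/∂p_{FlexHub} = 369 − 6p_{FlexHub} + 2p_{IronWorks} = 0 ⇒ p_{FlexHub} = 61.5 + (1/3)p_{IronWorks}.
The game is symmetric, so in equilibrium p_{IronWorks} = p_{FlexHub}: the reaction function gives (2/3)p_{FlexHub} = 61.5, hence p_{FlexHub} = 92.25.
q_{FlexHub} = 276 − 3·92.25 + 2·92.25 = 183.75.

183.75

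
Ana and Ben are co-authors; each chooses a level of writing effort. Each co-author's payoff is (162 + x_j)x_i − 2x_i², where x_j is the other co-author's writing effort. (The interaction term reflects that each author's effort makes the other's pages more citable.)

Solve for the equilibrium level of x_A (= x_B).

Ana's payoff is (162 + x_B)x_A − 2x_A².
∂π/∂x_A = 162 + x_B − 4x_A = 0, so x_A = 40.5 + 0.25x_B.
The game is symmetric, so in equilibrium x_B = x_A: the reaction function gives 0.75x_A = 40.5, hence x_A = 54.

54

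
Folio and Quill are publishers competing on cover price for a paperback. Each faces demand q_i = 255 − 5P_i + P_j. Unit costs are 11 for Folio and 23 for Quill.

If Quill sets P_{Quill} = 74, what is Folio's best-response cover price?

38.4

Folio's profit: π = (P_{Folio} − 11)(255 − 5P_{Folio} + P_{Quill}).
∂π/∂P_{Folio} = 310 − 10P_{Folio} + P_{Quill} = 0 ⇒ P_{Folio} = 31 + 0.1P_{Quill}.
At P_{Quill} = 74: P_{Folio} = 31 + 0.1·74 = 38.4.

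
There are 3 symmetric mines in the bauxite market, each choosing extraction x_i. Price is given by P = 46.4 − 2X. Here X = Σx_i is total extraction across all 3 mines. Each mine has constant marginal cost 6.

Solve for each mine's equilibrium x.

A representative mine's profit is π_i = x_i(46.4 − 2X) − 6x_i, with X = x_i + Σ_{j≠i} x_j.
First-order condition: 40.4 − 4x_i − 2Σ_{j≠i} x_j = 0.
With identical mines, set every x_j = x: then 40.4 − 4x − 4x = 0, i.e. x = 40.4/8 = 5.05.

5.05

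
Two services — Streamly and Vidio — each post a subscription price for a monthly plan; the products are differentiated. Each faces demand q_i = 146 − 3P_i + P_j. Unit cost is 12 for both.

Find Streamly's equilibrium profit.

Streamly's profit: π = (P_{Streamly} − 12)(146 − 3P_{Streamly} + P_{Vidio}).
∂π/∂P_{Streamly} = 182 − 6P_{Streamly} + P_{Vidio} = 0 ⇒ P_{Streamly} = 91/3 + (1/6)P_{Vidio}.
By symmetry P_{Vidio} = P_{Streamly}; substituting into the reaction function, (5/6)P_{Streamly} = 91/3 and P_{Streamly} = 36.4.
q_{Streamly} = 146 − 3·36.4 + 36.4 = 73.2.
Profit = (36.4 − 12)·73.2 = 1786.08.

1786.08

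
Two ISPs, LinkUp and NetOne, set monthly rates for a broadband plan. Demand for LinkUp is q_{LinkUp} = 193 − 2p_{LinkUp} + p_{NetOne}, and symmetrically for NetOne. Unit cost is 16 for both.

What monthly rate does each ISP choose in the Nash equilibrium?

LinkUp's profit: π = (p_{LinkUp} − 16)(193 − 2p_{LinkUp} + p_{NetOne}).
∂π/∂p_{LinkUp} = 225 − 4p_{LinkUp} + p_{NetOne} = 0 ⇒ p_{LinkUp} = 56.25 + 0.25p_{NetOne}.
By symmetry p_{NetOne} = p_{LinkUp}; substituting into the reaction function, 0.75p_{LinkUp} = 56.25 and p_{LinkUp} = 75.

75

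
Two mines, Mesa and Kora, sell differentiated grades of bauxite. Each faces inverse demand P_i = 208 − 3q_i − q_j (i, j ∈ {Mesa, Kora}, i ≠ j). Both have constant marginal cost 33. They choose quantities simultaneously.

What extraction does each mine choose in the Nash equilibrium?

25

Mine Mesa's profit: π = q_{Mesa}(208 − 3q_{Mesa} − q_{Kora}) − 33q_{Mesa}.
∂π/∂q_{Mesa} = 175 − 6q_{Mesa} − q_{Kora} = 0 ⇒ q_{Mesa} = 175/6 − (1/6)q_{Kora}.
The game is symmetric, so in equilibrium q_{Kora} = q_{Mesa}: the reaction function gives (7/6)q_{Mesa} = 175/6, hence q_{Mesa} = 25.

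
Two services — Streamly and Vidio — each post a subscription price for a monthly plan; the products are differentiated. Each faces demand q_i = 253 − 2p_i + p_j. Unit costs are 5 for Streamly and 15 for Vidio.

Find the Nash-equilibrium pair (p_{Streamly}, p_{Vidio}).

89, 93

Streamly's profit: π = (p_{Streamly} − 5)(253 − 2p_{Streamly} + p_{Vidio}).
∂π/∂p_{Streamly} = 263 − 4p_{Streamly} + p_{Vidio} = 0 ⇒ p_{Streamly} = 65.75 + 0.25p_{Vidio}.
Similarly p_{Vidio} = 70.75 + 0.25p_{Streamly}.
Plugging p_{Vidio} into Streamly's best response: p_{Streamly} = 65.75 + 0.25(70.75 + 0.25p_{Streamly}) ⇒ 0.9375p_{Streamly} = 83.4375, so p_{Streamly} = 89.
Then p_{Vidio} = 70.75 + 0.25·89 = 93.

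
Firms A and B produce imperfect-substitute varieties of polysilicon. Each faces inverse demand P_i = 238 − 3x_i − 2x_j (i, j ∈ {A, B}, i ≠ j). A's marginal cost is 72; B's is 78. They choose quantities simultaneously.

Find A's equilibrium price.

Firm A's profit: π = x_A(238 − 3x_A − 2x_B) − 72x_A.
∂π/∂x_A = 166 − 6x_A − 2x_B = 0 ⇒ x_A = 83/3 − (1/3)x_B.
Similarly x_B = 80/3 − (1/3)x_A.
Substituting the second reaction function into the first: x_A = 83/3 − (1/3)(80/3 − (1/3)x_A), which gives (8/9)x_A = 169/9 ⇒ x_A = 21.125.
Then x_B = 80/3 − (1/3)·21.125 = 19.625.
P_A = 238 − 3·21.125 − 2·19.625 = 135.375.

135.375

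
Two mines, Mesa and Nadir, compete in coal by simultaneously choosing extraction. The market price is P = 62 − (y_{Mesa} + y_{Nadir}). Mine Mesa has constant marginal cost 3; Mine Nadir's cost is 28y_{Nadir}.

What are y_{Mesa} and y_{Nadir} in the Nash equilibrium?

Mine Mesa's profit: π = y_{Mesa}(62 − (y_{Mesa} + y_{Nadir})) − 3y_{Mesa}.
∂π/∂y_{Mesa} = 59 − 2y_{Mesa} − y_{Nadir} = 0, so y_{Mesa} = 29.5 − 0.5y_{Nadir}.
By the same steps for Nadir: y_{Nadir} = 17 − 0.5y_{Mesa}.
Substituting the second reaction function into the first: y_{Mesa} = 29.5 − 0.5(17 − 0.5y_{Mesa}), which gives 0.75y_{Mesa} = 21 ⇒ y_{Mesa} = 28.
Then y_{Nadir} = 17 − 0.5·28 = 3.

28, 3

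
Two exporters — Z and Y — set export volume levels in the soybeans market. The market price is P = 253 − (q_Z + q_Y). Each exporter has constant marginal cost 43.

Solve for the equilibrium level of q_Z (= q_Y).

Exporter Z's profit: π = q_Z(253 − (q_Z + q_Y)) − 43q_Z.
∂π/∂q_Z = 210 − 2q_Z − q_Y = 0, so q_Z = 105 − 0.5q_Y.
By symmetry q_Y = q_Z; substituting into the reaction function, 1.5q_Z = 105 and q_Z = 70.

70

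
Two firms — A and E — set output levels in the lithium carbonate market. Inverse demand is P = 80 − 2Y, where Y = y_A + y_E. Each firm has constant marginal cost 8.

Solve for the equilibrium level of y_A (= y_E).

Firm A's profit: π = y_A(80 − 2(y_A + y_E)) − 8y_A.
∂π/∂y_A = 72 − 4y_A − 2y_E = 0, so y_A = 18 − 0.5y_E.
Setting y_A = y_E in the reaction function: y_A = 18 − 0.5y_A, so y_A = 18 / 1.5 = 12.

12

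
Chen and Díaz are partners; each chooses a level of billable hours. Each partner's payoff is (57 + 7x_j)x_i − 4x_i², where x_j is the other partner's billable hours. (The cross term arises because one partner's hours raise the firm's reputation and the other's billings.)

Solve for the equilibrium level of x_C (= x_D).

Chen's payoff is (57 + 7x_D)x_C − 4x_C².
∂π/∂x_C = 57 + 7x_D − 8x_C = 0, so x_C = 7.125 + 0.875x_D.
The game is symmetric, so in equilibrium x_D = x_C: the reaction function gives 0.125x_C = 7.125, hence x_C = 57.

57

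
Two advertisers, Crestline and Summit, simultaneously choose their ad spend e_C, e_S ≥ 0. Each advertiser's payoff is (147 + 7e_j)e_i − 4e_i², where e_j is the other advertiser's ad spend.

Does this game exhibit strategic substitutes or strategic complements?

Crestline's payoff is (147 + 7e_S)e_C − 4e_C².
∂π/∂e_C = 147 + 7e_S − 8e_C = 0, so e_C = 18.375 + 0.875e_S.
The best-response slope de_C/de_S = 0.875 > 0: the reaction function is upward-sloping, so the choices are strategic complements.

strategic complements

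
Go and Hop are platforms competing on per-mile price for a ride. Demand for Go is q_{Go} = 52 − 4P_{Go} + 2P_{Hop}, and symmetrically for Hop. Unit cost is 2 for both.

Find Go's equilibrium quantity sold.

Go's profit: π = (P_{Go} − 2)(52 − 4P_{Go} + 2P_{Hop}).
∂π/∂P_{Go} = 60 − 8P_{Go} + 2P_{Hop} = 0 ⇒ P_{Go} = 7.5 + 0.25P_{Hop}.
Setting P_{Go} = P_{Hop} in the reaction function: P_{Go} = 7.5 + 0.25P_{Go}, so P_{Go} = 7.5 / 0.75 = 10.
q_{Go} = 52 − 4·10 + 2·10 = 32.

32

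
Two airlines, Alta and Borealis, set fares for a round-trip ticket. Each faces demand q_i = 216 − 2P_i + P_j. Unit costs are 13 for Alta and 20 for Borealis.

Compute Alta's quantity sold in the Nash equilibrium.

137.2

Alta's profit: π = (P_{Alta} − 13)(216 − 2P_{Alta} + P_{Borealis}).
∂π/∂P_{Alta} = 242 − 4P_{Alta} + P_{Borealis} = 0 ⇒ P_{Alta} = 60.5 + 0.25P_{Borealis}.
Similarly P_{Borealis} = 64 + 0.25P_{Alta}.
Solving the two reaction functions simultaneously: (1 − (0.25)(0.25))P_{Alta} = 60.5 + 0.25·64, so 0.9375P_{Alta} = 76.5 and P_{Alta} = 81.6.
Then P_{Borealis} = 64 + 0.25·81.6 = 84.4.
q_{Alta} = 216 − 2·81.6 + 84.4 = 137.2.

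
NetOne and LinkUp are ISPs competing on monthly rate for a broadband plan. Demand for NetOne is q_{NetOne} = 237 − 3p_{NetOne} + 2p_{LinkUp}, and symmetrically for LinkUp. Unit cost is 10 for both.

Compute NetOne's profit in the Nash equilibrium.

NetOne's profit: π = (p_{NetOne} − 10)(237 − 3p_{NetOne} + 2p_{LinkUp}).
∂π/∂p_{NetOne} = 267 − 6p_{NetOne} + 2p_{LinkUp} = 0 ⇒ p_{NetOne} = 44.5 + (1/3)p_{LinkUp}.
The game is symmetric, so in equilibrium p_{LinkUp} = p_{NetOne}: the reaction function gives (2/3)p_{NetOne} = 44.5, hence p_{NetOne} = 66.75.
q_{NetOne} = 237 − 3·66.75 + 2·66.75 = 170.25.
Profit = (66.75 − 10)·170.25 = 9661.6875.

9661.6875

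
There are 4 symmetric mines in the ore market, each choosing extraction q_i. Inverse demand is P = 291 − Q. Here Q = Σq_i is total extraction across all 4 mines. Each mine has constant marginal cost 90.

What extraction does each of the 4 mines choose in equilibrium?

40.2

A representative mine's profit is π_i = q_i(291 − Q) − 90q_i, with Q = q_i + Σ_{j≠i} q_j.
First-order condition: 201 − 2q_i − Σ_{j≠i} q_j = 0.
With identical mines, set every q_j = q: then 201 − 2q − 3q = 0, i.e. q = 201/5 = 40.2.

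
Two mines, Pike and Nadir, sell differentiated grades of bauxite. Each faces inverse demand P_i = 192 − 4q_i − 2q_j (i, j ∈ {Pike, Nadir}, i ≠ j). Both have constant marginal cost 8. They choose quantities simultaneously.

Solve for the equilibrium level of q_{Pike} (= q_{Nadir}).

Mine Pike's profit: π = q_{Pike}(192 − 4q_{Pike} − 2q_{Nadir}) − 8q_{Pike}.
∂π/∂q_{Pike} = 184 − 8q_{Pike} − 2q_{Nadir} = 0 ⇒ q_{Pike} = 23 − 0.25q_{Nadir}.
The game is symmetric, so in equilibrium q_{Nadir} = q_{Pike}: the reaction function gives 1.25q_{Pike} = 23, hence q_{Pike} = 18.4.

18.4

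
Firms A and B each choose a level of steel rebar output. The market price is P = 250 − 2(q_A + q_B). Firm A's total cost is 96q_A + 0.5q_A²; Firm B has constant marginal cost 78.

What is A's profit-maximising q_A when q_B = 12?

Firm A's profit: π = q_A(250 − 2(q_A + q_B)) − 96q_A − 0.5q_A².
∂π/∂q_A = 154 − 5q_A − 2q_B = 0, so q_A = 30.8 − 0.4q_B.
At q_B = 12: q_A = 30.8 − 0.4·12 = 26.

26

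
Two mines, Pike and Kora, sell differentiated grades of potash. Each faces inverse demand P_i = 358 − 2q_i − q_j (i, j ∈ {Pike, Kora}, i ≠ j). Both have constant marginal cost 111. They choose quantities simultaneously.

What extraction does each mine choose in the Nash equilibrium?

Mine Pike's profit: π = q_{Pike}(358 − 2q_{Pike} − q_{Kora}) − 111q_{Pike}.
∂π/∂q_{Pike} = 247 − 4q_{Pike} − q_{Kora} = 0 ⇒ q_{Pike} = 61.75 − 0.25q_{Kora}.
Setting q_{Pike} = q_{Kora} in the reaction function: q_{Pike} = 61.75 − 0.25q_{Pike}, so q_{Pike} = 61.75 / 1.25 = 49.4.

49.4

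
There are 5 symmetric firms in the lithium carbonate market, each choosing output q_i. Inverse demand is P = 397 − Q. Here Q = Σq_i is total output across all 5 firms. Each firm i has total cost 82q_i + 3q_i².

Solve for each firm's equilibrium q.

A representative firm's profit is π_i = q_i(397 − Q) − 82q_i − 3q_i², with Q = q_i + Σ_{j≠i} q_j.
First-order condition: 315 − 8q_i − Σ_{j≠i} q_j = 0.
Imposing symmetry (q_j = q for all j) turns Σ_{j≠i} q_j into 4q, so 315 = 12q and q = 26.25.

26.25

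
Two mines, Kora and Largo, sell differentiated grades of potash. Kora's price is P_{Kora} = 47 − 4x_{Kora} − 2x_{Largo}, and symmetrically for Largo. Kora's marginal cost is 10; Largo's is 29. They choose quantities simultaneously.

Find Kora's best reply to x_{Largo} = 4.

3.625

Mine Kora's profit: π = x_{Kora}(47 − 4x_{Kora} − 2x_{Largo}) − 10x_{Kora}.
∂π/∂x_{Kora} = 37 − 8x_{Kora} − 2x_{Largo} = 0 ⇒ x_{Kora} = 4.625 − 0.25x_{Largo}.
At x_{Largo} = 4: x_{Kora} = 4.625 − 0.25·4 = 3.625.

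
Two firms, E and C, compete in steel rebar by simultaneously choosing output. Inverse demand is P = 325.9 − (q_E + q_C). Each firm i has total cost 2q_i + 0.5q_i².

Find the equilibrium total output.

Firm E's profit: π = q_E(325.9 − (q_E + q_C)) − 2q_E − 0.5q_E².
∂π/∂q_E = 323.9 − 3q_E − q_C = 0, so q_E = 3239/30 − (1/3)q_C.
Setting q_E = q_C in the reaction function: q_E = 3239/30 − (1/3)q_E, so q_E = (3239/30) / (4/3) = 80.975.
Total output: 80.975 + 80.975 = 161.95.

161.95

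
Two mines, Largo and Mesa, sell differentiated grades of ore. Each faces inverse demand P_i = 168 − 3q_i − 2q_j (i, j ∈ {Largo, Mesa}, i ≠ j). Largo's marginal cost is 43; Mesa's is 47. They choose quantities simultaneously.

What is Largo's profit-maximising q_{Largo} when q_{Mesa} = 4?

19.5

Mine Largo's profit: π = q_{Largo}(168 − 3q_{Largo} − 2q_{Mesa}) − 43q_{Largo}.
∂π/∂q_{Largo} = 125 − 6q_{Largo} − 2q_{Mesa} = 0 ⇒ q_{Largo} = 125/6 − (1/3)q_{Mesa}.
At q_{Mesa} = 4: q_{Largo} = 125/6 − (1/3)·4 = 19.5.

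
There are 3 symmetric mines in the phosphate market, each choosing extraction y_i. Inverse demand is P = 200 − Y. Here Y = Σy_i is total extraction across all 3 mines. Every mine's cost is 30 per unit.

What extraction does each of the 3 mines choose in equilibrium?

42.5

A representative mine's profit is π_i = y_i(200 − Y) − 30y_i, with Y = y_i + Σ_{j≠i} y_j.
First-order condition: 170 − 2y_i − Σ_{j≠i} y_j = 0.
In a symmetric equilibrium every mine chooses the same y, so Σ_{j≠i} y_j = 2y. The condition becomes 170 − 4y = 0, giving y = 170/4 = 42.5.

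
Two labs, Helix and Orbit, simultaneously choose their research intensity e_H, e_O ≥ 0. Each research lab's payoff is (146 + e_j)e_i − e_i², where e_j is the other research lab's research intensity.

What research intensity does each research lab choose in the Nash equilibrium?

Helix's payoff is (146 + e_O)e_H − e_H².
∂π/∂e_H = 146 + e_O − 2e_H = 0, so e_H = 73 + 0.5e_O.
Setting e_H = e_O in the reaction function: e_H = 73 + 0.5e_H, so e_H = 73 / 0.5 = 146.

146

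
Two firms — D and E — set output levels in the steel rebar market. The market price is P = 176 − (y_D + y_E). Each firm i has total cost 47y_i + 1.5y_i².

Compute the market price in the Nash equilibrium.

133

Firm D's profit: π = y_D(176 − (y_D + y_E)) − 47y_D − 1.5y_D².
∂π/∂y_D = 129 − 5y_D − y_E = 0, so y_D = 25.8 − 0.2y_E.
The game is symmetric, so in equilibrium y_E = y_D: the reaction function gives 1.2y_D = 25.8, hence y_D = 21.5.
Equilibrium price: P = 176 − 43 = 133.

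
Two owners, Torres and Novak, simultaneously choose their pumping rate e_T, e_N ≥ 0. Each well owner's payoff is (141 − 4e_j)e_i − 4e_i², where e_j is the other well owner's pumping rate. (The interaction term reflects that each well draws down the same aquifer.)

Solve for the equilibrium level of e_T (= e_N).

11.75

Torres's payoff is (141 − 4e_N)e_T − 4e_T².
∂π/∂e_T = 141 − 4e_N − 8e_T = 0, so e_T = 17.625 − 0.5e_N.
By symmetry e_N = e_T; substituting into the reaction function, 1.5e_T = 17.625 and e_T = 11.75.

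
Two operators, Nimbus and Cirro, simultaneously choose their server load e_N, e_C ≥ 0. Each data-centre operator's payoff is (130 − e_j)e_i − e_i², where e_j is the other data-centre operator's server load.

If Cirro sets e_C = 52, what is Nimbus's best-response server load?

39

Nimbus's payoff is (130 − e_C)e_N − e_N².
∂π/∂e_N = 130 − e_C − 2e_N = 0, so e_N = 65 − 0.5e_C.
At e_C = 52: e_N = 65 − 0.5·52 = 39.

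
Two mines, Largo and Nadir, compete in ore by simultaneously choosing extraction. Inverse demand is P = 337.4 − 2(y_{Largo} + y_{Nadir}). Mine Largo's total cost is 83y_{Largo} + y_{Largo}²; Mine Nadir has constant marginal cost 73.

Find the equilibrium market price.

180.76

Mine Largo's profit: π = y_{Largo}(337.4 − 2(y_{Largo} + y_{Nadir})) − 83y_{Largo} − y_{Largo}².
∂π/∂y_{Largo} = 254.4 − 6y_{Largo} − 2y_{Nadir} = 0, so y_{Largo} = 42.4 − (1/3)y_{Nadir}.
For Nadir: ∂π/∂y_{Nadir} = 264.4 − 4y_{Nadir} − 2y_{Largo} = 0 ⇒ y_{Nadir} = 66.1 − 0.5y_{Largo}.
Plugging y_{Nadir} into Largo's best response: y_{Largo} = 42.4 − (1/3)(66.1 − 0.5y_{Largo}) ⇒ (5/6)y_{Largo} = 611/30, so y_{Largo} = 24.44.
Then y_{Nadir} = 66.1 − 0.5·24.44 = 53.88.
Equilibrium price: P = 337.4 − 2·78.32 = 180.76.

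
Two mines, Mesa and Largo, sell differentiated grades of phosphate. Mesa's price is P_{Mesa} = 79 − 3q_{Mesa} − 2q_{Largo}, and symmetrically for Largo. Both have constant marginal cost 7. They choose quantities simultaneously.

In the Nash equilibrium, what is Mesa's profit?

243

Mine Mesa's profit: π = q_{Mesa}(79 − 3q_{Mesa} − 2q_{Largo}) − 7q_{Mesa}.
∂π/∂q_{Mesa} = 72 − 6q_{Mesa} − 2q_{Largo} = 0 ⇒ q_{Mesa} = 12 − (1/3)q_{Largo}.
By symmetry q_{Largo} = q_{Mesa}; substituting into the reaction function, (4/3)q_{Mesa} = 12 and q_{Mesa} = 9.
P_{Mesa} = 79 − 3·9 − 2·9 = 34.
Profit = (34 − 7)·9 = 243.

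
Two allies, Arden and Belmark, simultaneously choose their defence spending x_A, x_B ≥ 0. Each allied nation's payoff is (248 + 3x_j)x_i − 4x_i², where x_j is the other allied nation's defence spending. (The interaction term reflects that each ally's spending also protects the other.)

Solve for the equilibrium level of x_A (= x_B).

Arden's payoff is (248 + 3x_B)x_A − 4x_A².
∂π/∂x_A = 248 + 3x_B − 8x_A = 0, so x_A = 31 + 0.375x_B.
Setting x_A = x_B in the reaction function: x_A = 31 + 0.375x_A, so x_A = 31 / 0.625 = 49.6.

49.6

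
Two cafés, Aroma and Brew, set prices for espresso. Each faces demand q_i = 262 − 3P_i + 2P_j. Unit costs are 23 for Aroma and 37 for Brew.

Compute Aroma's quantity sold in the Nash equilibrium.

Aroma's profit: π = (P_{Aroma} − 23)(262 − 3P_{Aroma} + 2P_{Brew}).
∂π/∂P_{Aroma} = 331 − 6P_{Aroma} + 2P_{Brew} = 0 ⇒ P_{Aroma} = 331/6 + (1/3)P_{Brew}.
Similarly P_{Brew} = 373/6 + (1/3)P_{Aroma}.
Solving the two reaction functions simultaneously: (1 − (1/3)(1/3))P_{Aroma} = 331/6 + (1/3)·(373/6), so (8/9)P_{Aroma} = 683/9 and P_{Aroma} = 85.375.
Then P_{Brew} = 373/6 + (1/3)·85.375 = 90.625.
q_{Aroma} = 262 − 3·85.375 + 2·90.625 = 187.125.

187.125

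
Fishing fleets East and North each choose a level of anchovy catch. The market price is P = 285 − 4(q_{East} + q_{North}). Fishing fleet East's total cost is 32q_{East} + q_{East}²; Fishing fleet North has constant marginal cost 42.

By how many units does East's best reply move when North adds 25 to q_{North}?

-10

Fishing fleet East's profit: π = q_{East}(285 − 4(q_{East} + q_{North})) − 32q_{East} − q_{East}².
∂π/∂q_{East} = 253 − 10q_{East} − 4q_{North} = 0, so q_{East} = 25.3 − 0.4q_{North}.
The reaction-function slope is −0.4, so a 25-unit rise in q_{North} moves q_{East} by −0.4 × 25 = −10. East's best response falls — the actions are strategic substitutes.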